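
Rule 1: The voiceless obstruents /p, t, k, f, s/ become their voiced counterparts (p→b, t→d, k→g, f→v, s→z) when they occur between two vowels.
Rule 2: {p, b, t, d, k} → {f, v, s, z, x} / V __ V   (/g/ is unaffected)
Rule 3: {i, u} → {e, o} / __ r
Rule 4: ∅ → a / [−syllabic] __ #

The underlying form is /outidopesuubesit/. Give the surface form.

ouzizovezuuvezita

Rule 1 (intervocalic voicing): /t/ is a voiceless obstruent between vowels /u/ and /i/, so it voices to [d]. /p/ is a voiceless obstruent between vowels /o/ and /e/, so it voices to [b]. /s/ is a voiceless obstruent between vowels /e/ and /u/, so it voices to [z]. /s/ is a voiceless obstruent between vowels /e/ and /i/, so it voices to [z]. /outidopesuubesit/ → oudidobezuubezit.
Rule 2 (intervocalic spirantization): /d/ is a stop between vowels /u/ and /i/, so it spirantizes to the fricative [z]. /d/ is a stop between vowels /i/ and /o/, so it spirantizes to the fricative [z]. /b/ is a stop between vowels /o/ and /e/, so it spirantizes to the fricative [v]. /b/ is a stop between vowels /u/ and /e/, so it spirantizes to the fricative [v]. /oudidobezuubezit/ → ouzizovezuuvezit.
Rule 3 (pre-rhotic lowering): no segment meets the environment; /ouzizovezuuvezit/ is unchanged.
Rule 4 (final a-epenthesis): the form ends in the consonant /t/, so [a] is inserted word-finally. /ouzizovezuuvezit/ → ouzizovezuuvezita.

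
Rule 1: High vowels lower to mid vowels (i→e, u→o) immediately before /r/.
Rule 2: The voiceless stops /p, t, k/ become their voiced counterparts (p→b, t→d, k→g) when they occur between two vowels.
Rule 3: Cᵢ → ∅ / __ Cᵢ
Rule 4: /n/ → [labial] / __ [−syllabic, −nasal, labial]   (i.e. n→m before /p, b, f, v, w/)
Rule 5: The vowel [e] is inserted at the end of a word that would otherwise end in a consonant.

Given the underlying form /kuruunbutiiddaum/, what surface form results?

koruumbudiidaume

Rule 1 (pre-rhotic lowering): /u/ is a high vowel immediately before /r/, so it lowers to [o]. /kuruunbutiiddaum/ → koruunbutiiddaum.
Rule 2 (intervocalic voicing): /t/ is a voiceless stop between vowels /u/ and /i/, so it voices to [d]. /koruunbutiiddaum/ → koruunbudiiddaum.
Rule 3 (degemination): /dd/ is a geminate; the first /d/ deletes. /koruunbudiiddaum/ → koruunbudiidaum.
Rule 4 (nasal place assimilation): /n/ precedes the labial consonant /b/, so it assimilates in place to [m]. /koruunbudiidaum/ → koruumbudiidaum.
Rule 5 (final e-epenthesis): the form ends in the consonant /m/, so [e] is inserted word-finally. /koruumbudiidaum/ → koruumbudiidaume.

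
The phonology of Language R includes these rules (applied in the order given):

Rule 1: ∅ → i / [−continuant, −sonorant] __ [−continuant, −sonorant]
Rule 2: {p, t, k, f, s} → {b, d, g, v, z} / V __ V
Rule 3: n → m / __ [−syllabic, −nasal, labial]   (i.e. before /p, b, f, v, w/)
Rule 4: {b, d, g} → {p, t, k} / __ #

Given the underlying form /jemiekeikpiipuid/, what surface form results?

Rule 1 (stop-cluster i-epenthesis): /k/ and /p/ form a stop–stop cluster, so [i] is inserted between them. /jemiekeikpiipuid/ → jemiekeikipiipuid.
Rule 2 (intervocalic voicing): /k/ is a voiceless obstruent between vowels /e/ and /e/, so it voices to [g]. /k/ is a voiceless obstruent between vowels /i/ and /i/, so it voices to [g]. /p/ is a voiceless obstruent between vowels /i/ and /i/, so it voices to [b]. /p/ is a voiceless obstruent between vowels /i/ and /u/, so it voices to [b]. /jemiekeikipiipuid/ → jemiegeigibiibuid.
Rule 3 (nasal place assimilation): no segment meets the environment; /jemiegeigibiibuid/ is unchanged.
Rule 4 (final devoicing): /d/ is a voiced stop in word-final position, so it devoices to [t]. /jemiegeigibiibuid/ → jemiegeigibiibuit.

jemiegeigibiibuit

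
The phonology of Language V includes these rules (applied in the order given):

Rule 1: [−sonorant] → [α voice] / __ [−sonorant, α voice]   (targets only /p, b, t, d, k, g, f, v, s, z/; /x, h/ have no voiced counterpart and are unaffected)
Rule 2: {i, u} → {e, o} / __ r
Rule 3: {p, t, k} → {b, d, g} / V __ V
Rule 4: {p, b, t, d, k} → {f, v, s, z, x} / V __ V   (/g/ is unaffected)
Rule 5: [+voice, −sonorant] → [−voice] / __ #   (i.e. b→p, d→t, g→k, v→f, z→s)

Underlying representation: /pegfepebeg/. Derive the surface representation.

pekfevevek

Rule 1 (regressive voicing assimilation): /g/ precedes the voiceless obstruent /f/, so it devoices to [k] by assimilation. /pegfepebeg/ → pekfepebeg.
Rule 2 (pre-rhotic lowering): no segment meets the environment; /pekfepebeg/ is unchanged.
Rule 3 (intervocalic voicing): /p/ is a voiceless stop between vowels /e/ and /e/, so it voices to [b]. /pekfepebeg/ → pekfebebeg.
Rule 4 (intervocalic spirantization): /b/ is a stop between vowels /e/ and /e/, so it spirantizes to the fricative [v]. /b/ is a stop between vowels /e/ and /e/, so it spirantizes to the fricative [v]. /pekfebebeg/ → pekfeveveg.
Rule 5 (final devoicing): /g/ is a voiced obstruent in word-final position, so it devoices to [k]. /pekfeveveg/ → pekfevevek.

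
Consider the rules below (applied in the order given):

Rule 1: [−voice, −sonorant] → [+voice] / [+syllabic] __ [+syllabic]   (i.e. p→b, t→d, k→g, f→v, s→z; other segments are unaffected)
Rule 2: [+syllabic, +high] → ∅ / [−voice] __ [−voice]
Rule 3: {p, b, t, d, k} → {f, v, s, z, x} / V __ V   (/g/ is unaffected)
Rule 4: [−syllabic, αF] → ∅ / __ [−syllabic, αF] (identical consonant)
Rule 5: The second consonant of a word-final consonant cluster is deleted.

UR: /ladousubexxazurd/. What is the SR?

lazouzuvexazur

Rule 1 (intervocalic voicing): /s/ is a voiceless obstruent between vowels /u/ and /u/, so it voices to [z]. /ladousubexxazurd/ → ladouzubexxazurd.
Rule 2 (high vowel syncope): no segment meets the environment; /ladouzubexxazurd/ is unchanged.
Rule 3 (intervocalic spirantization): /d/ is a stop between vowels /a/ and /o/, so it spirantizes to the fricative [z]. /b/ is a stop between vowels /u/ and /e/, so it spirantizes to the fricative [v]. /ladouzubexxazurd/ → lazouzuvexxazurd.
Rule 4 (degemination): /xx/ is a geminate; the first /x/ deletes. /lazouzuvexxazurd/ → lazouzuvexazurd.
Rule 5 (final cluster simplification): /d/ is the second consonant of a word-final cluster /rd/, so it deletes. /lazouzuvexazurd/ → lazouzuvexazur.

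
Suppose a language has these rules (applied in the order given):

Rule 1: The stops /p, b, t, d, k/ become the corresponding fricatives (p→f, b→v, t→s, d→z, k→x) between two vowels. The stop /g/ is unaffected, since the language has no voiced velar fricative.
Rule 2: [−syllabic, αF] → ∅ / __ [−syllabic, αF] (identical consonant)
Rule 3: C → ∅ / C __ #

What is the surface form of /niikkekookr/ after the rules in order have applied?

niikexook

Rule 1 (intervocalic spirantization): /k/ is a stop between vowels /e/ and /o/, so it spirantizes to the fricative [x]. /niikkekookr/ → niikkexookr.
Rule 2 (degemination): /kk/ is a geminate; the first /k/ deletes. /niikkexookr/ → niikexookr.
Rule 3 (final cluster simplification): /r/ is the second consonant of a word-final cluster /kr/, so it deletes. /niikexookr/ → niikexook.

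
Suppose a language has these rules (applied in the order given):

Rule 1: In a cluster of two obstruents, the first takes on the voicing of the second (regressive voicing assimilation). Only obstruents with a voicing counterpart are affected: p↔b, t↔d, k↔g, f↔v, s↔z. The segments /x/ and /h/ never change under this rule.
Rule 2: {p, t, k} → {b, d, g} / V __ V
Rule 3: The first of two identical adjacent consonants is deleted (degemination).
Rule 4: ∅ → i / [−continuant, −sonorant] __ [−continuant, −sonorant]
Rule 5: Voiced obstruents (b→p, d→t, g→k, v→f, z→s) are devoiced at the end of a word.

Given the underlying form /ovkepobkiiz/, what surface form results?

Rule 1 (regressive voicing assimilation): /v/ precedes the voiceless obstruent /k/, so it devoices to [f] by assimilation. /b/ precedes the voiceless obstruent /k/, so it devoices to [p] by assimilation. /ovkepobkiiz/ → ofkepopkiiz.
Rule 2 (intervocalic voicing): /p/ is a voiceless stop between vowels /e/ and /o/, so it voices to [b]. /ofkepopkiiz/ → ofkebopkiiz.
Rule 3 (degemination): no segment meets the environment; /ofkebopkiiz/ is unchanged.
Rule 4 (stop-cluster i-epenthesis): /p/ and /k/ form a stop–stop cluster, so [i] is inserted between them. /ofkebopkiiz/ → ofkebopikiiz.
Rule 5 (final devoicing): /z/ is a voiced obstruent in word-final position, so it devoices to [s]. /ofkebopikiiz/ → ofkebopikiis.

ofkebopikiis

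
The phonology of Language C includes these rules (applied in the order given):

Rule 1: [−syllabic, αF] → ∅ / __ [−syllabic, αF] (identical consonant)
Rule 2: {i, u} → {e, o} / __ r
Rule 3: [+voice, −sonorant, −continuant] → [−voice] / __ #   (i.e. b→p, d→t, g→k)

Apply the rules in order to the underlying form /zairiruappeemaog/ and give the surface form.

Rule 1 (degemination): /pp/ is a geminate; the first /p/ deletes. /zairiruappeemaog/ → zairiruapeemaog.
Rule 2 (pre-rhotic lowering): /i/ is a high vowel immediately before /r/, so it lowers to [e]. /i/ is a high vowel immediately before /r/, so it lowers to [e]. /zairiruapeemaog/ → zaereruapeemaog.
Rule 3 (final devoicing): /g/ is a voiced stop in word-final position, so it devoices to [k]. /zaereruapeemaog/ → zaereruapeemaok.

zaereruapeemaok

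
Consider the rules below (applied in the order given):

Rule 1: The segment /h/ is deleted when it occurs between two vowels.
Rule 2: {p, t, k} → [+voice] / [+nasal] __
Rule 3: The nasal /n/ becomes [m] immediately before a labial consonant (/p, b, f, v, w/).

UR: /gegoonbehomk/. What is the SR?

Rule 1 (intervocalic h-deletion): /h/ occurs between vowels /e/ and /o/, so it deletes. /gegoonbehomk/ → gegoonbeomk.
Rule 2 (post-nasal voicing): /k/ is a voiceless stop immediately after the nasal /m/, so it voices to [g]. /gegoonbeomk/ → gegoonbeomg.
Rule 3 (nasal place assimilation): /n/ precedes the labial consonant /b/, so it assimilates in place to [m]. /gegoonbeomg/ → gegoombeomg.

gegoombeomg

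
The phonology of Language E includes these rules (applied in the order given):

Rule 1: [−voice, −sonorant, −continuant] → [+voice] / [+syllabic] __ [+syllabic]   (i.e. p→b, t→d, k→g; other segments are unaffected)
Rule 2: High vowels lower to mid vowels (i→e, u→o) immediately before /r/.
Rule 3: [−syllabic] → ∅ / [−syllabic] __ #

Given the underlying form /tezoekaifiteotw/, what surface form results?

Rule 1 (intervocalic voicing): /k/ is a voiceless stop between vowels /e/ and /a/, so it voices to [g]. /t/ is a voiceless stop between vowels /i/ and /e/, so it voices to [d]. /tezoekaifiteotw/ → tezoegaifideotw.
Rule 2 (pre-rhotic lowering): no segment meets the environment; /tezoegaifideotw/ is unchanged.
Rule 3 (final cluster simplification): /w/ is the second consonant of a word-final cluster /tw/, so it deletes. /tezoegaifideotw/ → tezoegaifideot.

tezoegaifideot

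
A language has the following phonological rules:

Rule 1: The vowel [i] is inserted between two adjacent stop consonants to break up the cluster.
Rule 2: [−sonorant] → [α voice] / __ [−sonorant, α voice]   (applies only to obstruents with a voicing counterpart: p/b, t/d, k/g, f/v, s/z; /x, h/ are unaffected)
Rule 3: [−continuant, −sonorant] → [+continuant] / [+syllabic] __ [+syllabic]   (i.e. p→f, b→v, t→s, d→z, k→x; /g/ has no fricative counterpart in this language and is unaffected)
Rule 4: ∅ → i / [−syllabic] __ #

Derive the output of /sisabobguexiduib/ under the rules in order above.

Rule 1 (stop-cluster i-epenthesis): /b/ and /g/ form a stop–stop cluster, so [i] is inserted between them. /sisabobguexiduib/ → sisabobiguexiduib.
Rule 2 (regressive voicing assimilation): no segment meets the environment; /sisabobiguexiduib/ is unchanged.
Rule 3 (intervocalic spirantization): /b/ is a stop between vowels /a/ and /o/, so it spirantizes to the fricative [v]. /b/ is a stop between vowels /o/ and /i/, so it spirantizes to the fricative [v]. /d/ is a stop between vowels /i/ and /u/, so it spirantizes to the fricative [z]. /sisabobiguexiduib/ → sisavoviguexizuib.
Rule 4 (final i-epenthesis): the form ends in the consonant /b/, so [i] is inserted word-finally. /sisavoviguexizuib/ → sisavoviguexizuibi.

sisavoviguexizuibi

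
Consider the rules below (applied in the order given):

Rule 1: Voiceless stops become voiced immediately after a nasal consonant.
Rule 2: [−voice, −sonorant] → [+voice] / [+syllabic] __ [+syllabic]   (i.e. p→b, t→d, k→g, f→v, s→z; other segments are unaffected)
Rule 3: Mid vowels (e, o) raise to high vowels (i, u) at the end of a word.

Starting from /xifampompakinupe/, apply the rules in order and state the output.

Rule 1 (post-nasal voicing): /p/ is a voiceless stop immediately after the nasal /m/, so it voices to [b]. /p/ is a voiceless stop immediately after the nasal /m/, so it voices to [b]. /xifampompakinupe/ → xifambombakinupe.
Rule 2 (intervocalic voicing): /f/ is a voiceless obstruent between vowels /i/ and /a/, so it voices to [v]. /k/ is a voiceless obstruent between vowels /a/ and /i/, so it voices to [g]. /p/ is a voiceless obstruent between vowels /u/ and /e/, so it voices to [b]. /xifambombakinupe/ → xivambombaginube.
Rule 3 (final vowel raising): /e/ is a mid vowel in word-final position, so it raises to [i]. /xivambombaginube/ → xivambombaginubi.

xivambombaginubi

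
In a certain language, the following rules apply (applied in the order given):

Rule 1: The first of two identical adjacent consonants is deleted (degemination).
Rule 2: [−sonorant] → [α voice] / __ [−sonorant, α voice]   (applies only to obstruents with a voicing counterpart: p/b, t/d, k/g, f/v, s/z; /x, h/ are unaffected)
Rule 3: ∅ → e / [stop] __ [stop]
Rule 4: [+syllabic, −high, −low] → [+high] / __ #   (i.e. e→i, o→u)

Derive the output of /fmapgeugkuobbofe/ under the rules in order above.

Rule 1 (degemination): /bb/ is a geminate; the first /b/ deletes. /fmapgeugkuobbofe/ → fmapgeugkuobofe.
Rule 2 (regressive voicing assimilation): /p/ precedes the voiced obstruent /g/, so it voices to [b] by assimilation. /g/ precedes the voiceless obstruent /k/, so it devoices to [k] by assimilation. /fmapgeugkuobofe/ → fmabgeukkuobofe.
Rule 3 (stop-cluster e-epenthesis): /b/ and /g/ form a stop–stop cluster, so [e] is inserted between them. /k/ and /k/ form a stop–stop cluster, so [e] is inserted between them. /fmabgeukkuobofe/ → fmabegeukekuobofe.
Rule 4 (final vowel raising): /e/ is a mid vowel in word-final position, so it raises to [i]. /fmabegeukekuobofe/ → fmabegeukekuobofi.

fmabegeukekuobofi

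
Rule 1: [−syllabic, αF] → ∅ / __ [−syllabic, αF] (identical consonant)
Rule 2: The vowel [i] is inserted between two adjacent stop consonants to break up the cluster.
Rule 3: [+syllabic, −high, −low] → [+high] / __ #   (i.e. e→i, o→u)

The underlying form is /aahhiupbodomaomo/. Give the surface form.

aahiupibodomaomu

Rule 1 (degemination): /hh/ is a geminate; the first /h/ deletes. /aahhiupbodomaomo/ → aahiupbodomaomo.
Rule 2 (stop-cluster i-epenthesis): /p/ and /b/ form a stop–stop cluster, so [i] is inserted between them. /aahiupbodomaomo/ → aahiupibodomaomo.
Rule 3 (final vowel raising): /o/ is a mid vowel in word-final position, so it raises to [u]. /aahiupibodomaomo/ → aahiupibodomaomu.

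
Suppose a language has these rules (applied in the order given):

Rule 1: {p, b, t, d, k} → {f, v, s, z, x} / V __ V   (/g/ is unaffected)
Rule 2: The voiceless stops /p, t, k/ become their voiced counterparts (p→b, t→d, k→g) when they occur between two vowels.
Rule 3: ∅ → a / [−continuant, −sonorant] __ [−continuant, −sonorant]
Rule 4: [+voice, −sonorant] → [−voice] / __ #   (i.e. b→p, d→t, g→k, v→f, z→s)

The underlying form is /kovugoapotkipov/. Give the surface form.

Rule 1 (intervocalic spirantization): /p/ is a stop between vowels /a/ and /o/, so it spirantizes to the fricative [f]. /p/ is a stop between vowels /i/ and /o/, so it spirantizes to the fricative [f]. /kovugoapotkipov/ → kovugoafotkifov.
Rule 2 (intervocalic voicing): no segment meets the environment; /kovugoafotkifov/ is unchanged.
Rule 3 (stop-cluster a-epenthesis): /t/ and /k/ form a stop–stop cluster, so [a] is inserted between them. /kovugoafotkifov/ → kovugoafotakifov.
Rule 4 (final devoicing): /v/ is a voiced obstruent in word-final position, so it devoices to [f]. /kovugoafotakifov/ → kovugoafotakifof.

kovugoafotakifof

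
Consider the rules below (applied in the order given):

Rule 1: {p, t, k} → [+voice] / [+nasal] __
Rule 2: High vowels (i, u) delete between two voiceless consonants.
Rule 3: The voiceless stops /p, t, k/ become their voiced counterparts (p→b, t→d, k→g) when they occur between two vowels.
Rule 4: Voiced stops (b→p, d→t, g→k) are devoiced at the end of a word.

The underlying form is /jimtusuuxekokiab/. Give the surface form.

jimdusuuxegogiap

Rule 1 (post-nasal voicing): /t/ is a voiceless stop immediately after the nasal /m/, so it voices to [d]. /jimtusuuxekokiab/ → jimdusuuxekokiab.
Rule 2 (high vowel syncope): no segment meets the environment; /jimdusuuxekokiab/ is unchanged.
Rule 3 (intervocalic voicing): /k/ is a voiceless stop between vowels /e/ and /o/, so it voices to [g]. /k/ is a voiceless stop between vowels /o/ and /i/, so it voices to [g]. /jimdusuuxekokiab/ → jimdusuuxegogiab.
Rule 4 (final devoicing): /b/ is a voiced stop in word-final position, so it devoices to [p]. /jimdusuuxegogiab/ → jimdusuuxegogiap.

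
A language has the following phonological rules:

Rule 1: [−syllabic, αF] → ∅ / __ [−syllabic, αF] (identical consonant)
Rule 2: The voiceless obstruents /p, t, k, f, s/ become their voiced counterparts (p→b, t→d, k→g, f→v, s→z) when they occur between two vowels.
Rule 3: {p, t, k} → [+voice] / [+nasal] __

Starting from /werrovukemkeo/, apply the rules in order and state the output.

Rule 1 (degemination): /rr/ is a geminate; the first /r/ deletes. /werrovukemkeo/ → werovukemkeo.
Rule 2 (intervocalic voicing): /k/ is a voiceless obstruent between vowels /u/ and /e/, so it voices to [g]. /werovukemkeo/ → werovugemkeo.
Rule 3 (post-nasal voicing): /k/ is a voiceless stop immediately after the nasal /m/, so it voices to [g]. /werovugemkeo/ → werovugemgeo.

werovugemgeo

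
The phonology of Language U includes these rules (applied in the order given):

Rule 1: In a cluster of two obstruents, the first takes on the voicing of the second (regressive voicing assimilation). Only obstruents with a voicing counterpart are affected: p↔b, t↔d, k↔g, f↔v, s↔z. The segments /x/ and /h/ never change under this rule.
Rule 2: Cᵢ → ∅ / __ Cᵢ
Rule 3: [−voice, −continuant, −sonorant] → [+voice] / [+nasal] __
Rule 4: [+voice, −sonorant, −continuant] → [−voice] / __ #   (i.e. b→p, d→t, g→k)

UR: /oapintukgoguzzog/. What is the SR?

oapindugoguzok

Rule 1 (regressive voicing assimilation): /k/ precedes the voiced obstruent /g/, so it voices to [g] by assimilation. /oapintukgoguzzog/ → oapintuggoguzzog.
Rule 2 (degemination): /gg/ is a geminate; the first /g/ deletes. /zz/ is a geminate; the first /z/ deletes. /oapintuggoguzzog/ → oapintugoguzog.
Rule 3 (post-nasal voicing): /t/ is a voiceless stop immediately after the nasal /n/, so it voices to [d]. /oapintugoguzog/ → oapindugoguzog.
Rule 4 (final devoicing): /g/ is a voiced stop in word-final position, so it devoices to [k]. /oapindugoguzog/ → oapindugoguzok.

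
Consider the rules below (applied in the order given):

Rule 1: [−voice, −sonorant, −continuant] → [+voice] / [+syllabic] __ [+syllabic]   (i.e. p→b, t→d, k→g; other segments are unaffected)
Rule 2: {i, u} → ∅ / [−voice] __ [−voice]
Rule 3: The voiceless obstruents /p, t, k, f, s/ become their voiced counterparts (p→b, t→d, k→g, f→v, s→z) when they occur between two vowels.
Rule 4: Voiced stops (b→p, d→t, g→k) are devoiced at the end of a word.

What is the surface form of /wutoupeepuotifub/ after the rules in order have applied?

wudoubeebuodivup

Rule 1 (intervocalic voicing): /t/ is a voiceless stop between vowels /u/ and /o/, so it voices to [d]. /p/ is a voiceless stop between vowels /u/ and /e/, so it voices to [b]. /p/ is a voiceless stop between vowels /e/ and /u/, so it voices to [b]. /t/ is a voiceless stop between vowels /o/ and /i/, so it voices to [d]. /wutoupeepuotifub/ → wudoubeebuodifub.
Rule 2 (high vowel syncope): no segment meets the environment; /wudoubeebuodifub/ is unchanged.
Rule 3 (intervocalic voicing): /f/ is a voiceless obstruent between vowels /i/ and /u/, so it voices to [v]. /wudoubeebuodifub/ → wudoubeebuodivub.
Rule 4 (final devoicing): /b/ is a voiced stop in word-final position, so it devoices to [p]. /wudoubeebuodivub/ → wudoubeebuodivup.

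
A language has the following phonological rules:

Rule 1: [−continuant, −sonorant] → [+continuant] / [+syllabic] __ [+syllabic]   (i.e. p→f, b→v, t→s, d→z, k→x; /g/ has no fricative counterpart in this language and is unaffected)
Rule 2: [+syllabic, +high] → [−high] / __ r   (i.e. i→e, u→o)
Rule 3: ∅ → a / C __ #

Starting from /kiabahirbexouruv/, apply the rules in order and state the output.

Rule 1 (intervocalic spirantization): /b/ is a stop between vowels /a/ and /a/, so it spirantizes to the fricative [v]. /kiabahirbexouruv/ → kiavahirbexouruv.
Rule 2 (pre-rhotic lowering): /i/ is a high vowel immediately before /r/, so it lowers to [e]. /u/ is a high vowel immediately before /r/, so it lowers to [o]. /kiavahirbexouruv/ → kiavaherbexooruv.
Rule 3 (final a-epenthesis): the form ends in the consonant /v/, so [a] is inserted word-finally. /kiavaherbexooruv/ → kiavaherbexooruva.

kiavaherbexooruva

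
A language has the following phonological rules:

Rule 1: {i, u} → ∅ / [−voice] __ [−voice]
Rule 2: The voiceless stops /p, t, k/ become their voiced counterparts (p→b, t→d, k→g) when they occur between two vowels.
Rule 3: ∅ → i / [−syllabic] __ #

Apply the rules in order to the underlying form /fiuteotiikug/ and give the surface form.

fiudeodiigugi

Rule 1 (high vowel syncope): no segment meets the environment; /fiuteotiikug/ is unchanged.
Rule 2 (intervocalic voicing): /t/ is a voiceless stop between vowels /u/ and /e/, so it voices to [d]. /t/ is a voiceless stop between vowels /o/ and /i/, so it voices to [d]. /k/ is a voiceless stop between vowels /i/ and /u/, so it voices to [g]. /fiuteotiikug/ → fiudeodiigug.
Rule 3 (final i-epenthesis): the form ends in the consonant /g/, so [i] is inserted word-finally. /fiudeodiigug/ → fiudeodiigugi.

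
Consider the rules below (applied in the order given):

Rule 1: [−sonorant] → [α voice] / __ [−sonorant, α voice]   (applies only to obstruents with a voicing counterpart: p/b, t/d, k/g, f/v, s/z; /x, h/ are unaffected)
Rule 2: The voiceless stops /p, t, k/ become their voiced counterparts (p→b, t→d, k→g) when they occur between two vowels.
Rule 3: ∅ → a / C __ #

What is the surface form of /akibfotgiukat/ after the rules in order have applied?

agipfodgiugata

Rule 1 (regressive voicing assimilation): /b/ precedes the voiceless obstruent /f/, so it devoices to [p] by assimilation. /t/ precedes the voiced obstruent /g/, so it voices to [d] by assimilation. /akibfotgiukat/ → akipfodgiukat.
Rule 2 (intervocalic voicing): /k/ is a voiceless stop between vowels /a/ and /i/, so it voices to [g]. /k/ is a voiceless stop between vowels /u/ and /a/, so it voices to [g]. /akipfodgiukat/ → agipfodgiugat.
Rule 3 (final a-epenthesis): the form ends in the consonant /t/, so [a] is inserted word-finally. /agipfodgiugat/ → agipfodgiugata.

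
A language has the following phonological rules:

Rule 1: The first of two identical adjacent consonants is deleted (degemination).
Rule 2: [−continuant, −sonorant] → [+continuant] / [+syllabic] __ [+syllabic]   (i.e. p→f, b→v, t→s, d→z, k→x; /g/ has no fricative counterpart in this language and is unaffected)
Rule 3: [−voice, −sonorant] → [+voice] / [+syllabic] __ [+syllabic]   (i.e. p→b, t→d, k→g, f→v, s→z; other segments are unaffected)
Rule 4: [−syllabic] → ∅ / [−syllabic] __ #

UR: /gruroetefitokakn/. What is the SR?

Rule 1 (degemination): no segment meets the environment; /gruroetefitokakn/ is unchanged.
Rule 2 (intervocalic spirantization): /t/ is a stop between vowels /e/ and /e/, so it spirantizes to the fricative [s]. /t/ is a stop between vowels /i/ and /o/, so it spirantizes to the fricative [s]. /k/ is a stop between vowels /o/ and /a/, so it spirantizes to the fricative [x]. /gruroetefitokakn/ → gruroesefisoxakn.
Rule 3 (intervocalic voicing): /s/ is a voiceless obstruent between vowels /e/ and /e/, so it voices to [z]. /f/ is a voiceless obstruent between vowels /e/ and /i/, so it voices to [v]. /s/ is a voiceless obstruent between vowels /i/ and /o/, so it voices to [z]. /gruroesefisoxakn/ → gruroezevizoxakn.
Rule 4 (final cluster simplification): /n/ is the second consonant of a word-final cluster /kn/, so it deletes. /gruroezevizoxakn/ → gruroezevizoxak.

gruroezevizoxak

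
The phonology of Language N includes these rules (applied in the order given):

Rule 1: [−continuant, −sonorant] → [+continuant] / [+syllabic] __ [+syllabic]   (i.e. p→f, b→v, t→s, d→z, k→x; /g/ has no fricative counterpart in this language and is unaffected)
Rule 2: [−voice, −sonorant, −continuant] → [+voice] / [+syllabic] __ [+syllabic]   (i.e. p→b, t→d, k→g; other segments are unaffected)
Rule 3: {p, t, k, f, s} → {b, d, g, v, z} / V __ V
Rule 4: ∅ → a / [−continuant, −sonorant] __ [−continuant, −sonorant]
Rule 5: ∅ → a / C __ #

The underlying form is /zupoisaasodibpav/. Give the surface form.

Rule 1 (intervocalic spirantization): /p/ is a stop between vowels /u/ and /o/, so it spirantizes to the fricative [f]. /d/ is a stop between vowels /o/ and /i/, so it spirantizes to the fricative [z]. /zupoisaasodibpav/ → zufoisaasozibpav.
Rule 2 (intervocalic voicing): no segment meets the environment; /zufoisaasozibpav/ is unchanged.
Rule 3 (intervocalic voicing): /f/ is a voiceless obstruent between vowels /u/ and /o/, so it voices to [v]. /s/ is a voiceless obstruent between vowels /i/ and /a/, so it voices to [z]. /s/ is a voiceless obstruent between vowels /a/ and /o/, so it voices to [z]. /zufoisaasozibpav/ → zuvoizaazozibpav.
Rule 4 (stop-cluster a-epenthesis): /b/ and /p/ form a stop–stop cluster, so [a] is inserted between them. /zuvoizaazozibpav/ → zuvoizaazozibapav.
Rule 5 (final a-epenthesis): the form ends in the consonant /v/, so [a] is inserted word-finally. /zuvoizaazozibapav/ → zuvoizaazozibapava.

zuvoizaazozibapava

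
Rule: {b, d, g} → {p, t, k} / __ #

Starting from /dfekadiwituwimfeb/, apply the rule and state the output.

dfekadiwituwimfep

Scanning /dfekadiwituwimfeb/: /d/ at position 1 is not in the conditioning environment; /d/ at position 6 is not in the conditioning environment; /b/ is a voiced stop in word-final position, so it devoices to [p].
Result: [dfekadiwituwimfep].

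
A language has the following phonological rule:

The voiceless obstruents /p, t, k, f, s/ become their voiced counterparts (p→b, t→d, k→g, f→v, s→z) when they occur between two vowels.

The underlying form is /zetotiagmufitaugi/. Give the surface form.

/t/ is a voiceless obstruent between vowels /e/ and /o/, so it voices to [d].
/t/ is a voiceless obstruent between vowels /o/ and /i/, so it voices to [d].
/f/ is a voiceless obstruent between vowels /u/ and /i/, so it voices to [v].
/t/ is a voiceless obstruent between vowels /i/ and /a/, so it voices to [d].
Surface form: [zedodiagmuvidaugi].

zedodiagmuvidaugi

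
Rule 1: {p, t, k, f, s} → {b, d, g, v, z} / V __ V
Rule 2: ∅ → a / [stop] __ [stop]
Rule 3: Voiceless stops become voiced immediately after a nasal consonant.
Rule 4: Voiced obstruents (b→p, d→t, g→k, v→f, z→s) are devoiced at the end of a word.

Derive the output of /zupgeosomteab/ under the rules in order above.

Rule 1 (intervocalic voicing): /s/ is a voiceless obstruent between vowels /o/ and /o/, so it voices to [z]. /zupgeosomteab/ → zupgeozomteab.
Rule 2 (stop-cluster a-epenthesis): /p/ and /g/ form a stop–stop cluster, so [a] is inserted between them. /zupgeozomteab/ → zupageozomteab.
Rule 3 (post-nasal voicing): /t/ is a voiceless stop immediately after the nasal /m/, so it voices to [d]. /zupageozomteab/ → zupageozomdeab.
Rule 4 (final devoicing): /b/ is a voiced obstruent in word-final position, so it devoices to [p]. /zupageozomdeab/ → zupageozomdeap.

zupageozomdeap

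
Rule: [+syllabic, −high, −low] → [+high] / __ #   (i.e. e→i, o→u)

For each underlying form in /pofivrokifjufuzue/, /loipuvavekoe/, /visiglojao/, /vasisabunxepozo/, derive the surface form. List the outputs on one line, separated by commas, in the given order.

/pofivrokifjufuzue/: /e/ is a mid vowel in word-final position, so it raises to [i]. → [pofivrokifjufuzui].
/loipuvavekoe/: /e/ is a mid vowel in word-final position, so it raises to [i]. → [loipuvavekoi].
/visiglojao/: /o/ is a mid vowel in word-final position, so it raises to [u]. → [visiglojau].
/vasisabunxepozo/: /o/ is a mid vowel in word-final position, so it raises to [u]. → [vasisabunxepozu].

pofivrokifjufuzui, loipuvavekoi, visiglojau, vasisabunxepozu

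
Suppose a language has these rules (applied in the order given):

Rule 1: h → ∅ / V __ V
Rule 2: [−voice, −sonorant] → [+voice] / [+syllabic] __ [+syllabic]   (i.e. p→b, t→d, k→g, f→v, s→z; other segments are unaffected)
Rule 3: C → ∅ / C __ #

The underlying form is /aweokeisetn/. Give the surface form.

aweogeizet

Rule 1 (intervocalic h-deletion): no segment meets the environment; /aweokeisetn/ is unchanged.
Rule 2 (intervocalic voicing): /k/ is a voiceless obstruent between vowels /o/ and /e/, so it voices to [g]. /s/ is a voiceless obstruent between vowels /i/ and /e/, so it voices to [z]. /aweokeisetn/ → aweogeizetn.
Rule 3 (final cluster simplification): /n/ is the second consonant of a word-final cluster /tn/, so it deletes. /aweogeizetn/ → aweogeizet.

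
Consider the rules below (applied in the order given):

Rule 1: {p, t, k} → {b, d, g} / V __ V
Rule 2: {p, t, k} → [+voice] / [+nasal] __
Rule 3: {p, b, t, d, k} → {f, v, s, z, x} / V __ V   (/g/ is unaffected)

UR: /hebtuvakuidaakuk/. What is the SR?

hebtuvaguizaaguk

Rule 1 (intervocalic voicing): /k/ is a voiceless stop between vowels /a/ and /u/, so it voices to [g]. /k/ is a voiceless stop between vowels /a/ and /u/, so it voices to [g]. /hebtuvakuidaakuk/ → hebtuvaguidaaguk.
Rule 2 (post-nasal voicing): no segment meets the environment; /hebtuvaguidaaguk/ is unchanged.
Rule 3 (intervocalic spirantization): /d/ is a stop between vowels /i/ and /a/, so it spirantizes to the fricative [z]. /hebtuvaguidaaguk/ → hebtuvaguizaaguk.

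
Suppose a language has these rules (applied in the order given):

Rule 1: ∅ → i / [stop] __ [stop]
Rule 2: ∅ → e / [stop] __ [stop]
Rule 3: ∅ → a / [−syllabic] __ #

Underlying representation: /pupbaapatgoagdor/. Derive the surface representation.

Rule 1 (stop-cluster i-epenthesis): /p/ and /b/ form a stop–stop cluster, so [i] is inserted between them. /t/ and /g/ form a stop–stop cluster, so [i] is inserted between them. /g/ and /d/ form a stop–stop cluster, so [i] is inserted between them. /pupbaapatgoagdor/ → pupibaapatigoagidor.
Rule 2 (stop-cluster e-epenthesis): no segment meets the environment; /pupibaapatigoagidor/ is unchanged.
Rule 3 (final a-epenthesis): the form ends in the consonant /r/, so [a] is inserted word-finally. /pupibaapatigoagidor/ → pupibaapatigoagidora.

pupibaapatigoagidora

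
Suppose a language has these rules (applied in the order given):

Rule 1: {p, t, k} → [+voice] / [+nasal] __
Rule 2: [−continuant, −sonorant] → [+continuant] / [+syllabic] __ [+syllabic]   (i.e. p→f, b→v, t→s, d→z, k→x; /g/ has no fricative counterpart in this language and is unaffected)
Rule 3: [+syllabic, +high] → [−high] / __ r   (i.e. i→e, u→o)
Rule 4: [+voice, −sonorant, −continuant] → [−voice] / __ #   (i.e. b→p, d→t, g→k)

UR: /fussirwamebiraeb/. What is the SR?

fusserwameveraep

Rule 1 (post-nasal voicing): no segment meets the environment; /fussirwamebiraeb/ is unchanged.
Rule 2 (intervocalic spirantization): /b/ is a stop between vowels /e/ and /i/, so it spirantizes to the fricative [v]. /fussirwamebiraeb/ → fussirwameviraeb.
Rule 3 (pre-rhotic lowering): /i/ is a high vowel immediately before /r/, so it lowers to [e]. /i/ is a high vowel immediately before /r/, so it lowers to [e]. /fussirwameviraeb/ → fusserwameveraeb.
Rule 4 (final devoicing): /b/ is a voiced stop in word-final position, so it devoices to [p]. /fusserwameveraeb/ → fusserwameveraep.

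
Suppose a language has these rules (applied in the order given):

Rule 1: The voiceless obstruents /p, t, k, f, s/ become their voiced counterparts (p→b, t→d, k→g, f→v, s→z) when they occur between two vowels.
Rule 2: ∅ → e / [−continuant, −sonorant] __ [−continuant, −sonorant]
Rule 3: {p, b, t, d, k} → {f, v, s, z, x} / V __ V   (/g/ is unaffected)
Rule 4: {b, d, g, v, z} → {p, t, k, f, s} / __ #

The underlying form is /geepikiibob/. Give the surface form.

geevigiivop

Rule 1 (intervocalic voicing): /p/ is a voiceless obstruent between vowels /e/ and /i/, so it voices to [b]. /k/ is a voiceless obstruent between vowels /i/ and /i/, so it voices to [g]. /geepikiibob/ → geebigiibob.
Rule 2 (stop-cluster e-epenthesis): no segment meets the environment; /geebigiibob/ is unchanged.
Rule 3 (intervocalic spirantization): /b/ is a stop between vowels /e/ and /i/, so it spirantizes to the fricative [v]. /b/ is a stop between vowels /i/ and /o/, so it spirantizes to the fricative [v]. /geebigiibob/ → geevigiivob.
Rule 4 (final devoicing): /b/ is a voiced obstruent in word-final position, so it devoices to [p]. /geevigiivob/ → geevigiivop.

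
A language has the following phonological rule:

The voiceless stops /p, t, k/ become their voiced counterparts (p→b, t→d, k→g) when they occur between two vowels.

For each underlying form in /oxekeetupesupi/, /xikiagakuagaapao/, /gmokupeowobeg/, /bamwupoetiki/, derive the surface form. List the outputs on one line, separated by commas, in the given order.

oxegeedubesubi, xigiagaguagaabao, gmogubeowobeg, bamwuboedigi

/oxekeetupesupi/: /k/ is a voiceless stop between vowels /e/ and /e/, so it voices to [g]. /t/ is a voiceless stop between vowels /e/ and /u/, so it voices to [d]. /p/ is a voiceless stop between vowels /u/ and /e/, so it voices to [b]. /p/ is a voiceless stop between vowels /u/ and /i/, so it voices to [b]. → [oxegeedubesubi].
/xikiagakuagaapao/: /k/ is a voiceless stop between vowels /i/ and /i/, so it voices to [g]. /k/ is a voiceless stop between vowels /a/ and /u/, so it voices to [g]. /p/ is a voiceless stop between vowels /a/ and /a/, so it voices to [b]. → [xigiagaguagaabao].
/gmokupeowobeg/: /k/ is a voiceless stop between vowels /o/ and /u/, so it voices to [g]. /p/ is a voiceless stop between vowels /u/ and /e/, so it voices to [b]. → [gmogubeowobeg].
/bamwupoetiki/: /p/ is a voiceless stop between vowels /u/ and /o/, so it voices to [b]. /t/ is a voiceless stop between vowels /e/ and /i/, so it voices to [d]. /k/ is a voiceless stop between vowels /i/ and /i/, so it voices to [g]. → [bamwuboedigi].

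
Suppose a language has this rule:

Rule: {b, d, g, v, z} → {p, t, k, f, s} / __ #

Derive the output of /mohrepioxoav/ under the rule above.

/v/ is a voiced obstruent in word-final position, so it devoices to [f].
Surface form: [mohrepioxoaf].

mohrepioxoaf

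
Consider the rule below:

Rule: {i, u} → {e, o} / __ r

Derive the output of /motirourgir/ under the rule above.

moteroorger

/i/ is a high vowel immediately before /r/, so it lowers to [e].
/u/ is a high vowel immediately before /r/, so it lowers to [o].
/i/ is a high vowel immediately before /r/, so it lowers to [e].
Surface form: [moteroorger].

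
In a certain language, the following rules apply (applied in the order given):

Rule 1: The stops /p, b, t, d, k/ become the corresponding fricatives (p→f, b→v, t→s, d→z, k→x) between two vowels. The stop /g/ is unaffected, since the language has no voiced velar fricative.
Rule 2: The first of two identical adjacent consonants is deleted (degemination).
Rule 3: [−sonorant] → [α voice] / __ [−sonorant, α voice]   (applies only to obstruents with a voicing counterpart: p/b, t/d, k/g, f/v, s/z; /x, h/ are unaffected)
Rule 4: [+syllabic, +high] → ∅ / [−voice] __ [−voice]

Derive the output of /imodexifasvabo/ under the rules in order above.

Rule 1 (intervocalic spirantization): /d/ is a stop between vowels /o/ and /e/, so it spirantizes to the fricative [z]. /b/ is a stop between vowels /a/ and /o/, so it spirantizes to the fricative [v]. /imodexifasvabo/ → imozexifasvavo.
Rule 2 (degemination): no segment meets the environment; /imozexifasvavo/ is unchanged.
Rule 3 (regressive voicing assimilation): /s/ precedes the voiced obstruent /v/, so it voices to [z] by assimilation. /imozexifasvavo/ → imozexifazvavo.
Rule 4 (high vowel syncope): /i/ is a high vowel flanked by voiceless consonants /x/ and /f/, so it deletes. /imozexifazvavo/ → imozexfazvavo.

imozexfazvavo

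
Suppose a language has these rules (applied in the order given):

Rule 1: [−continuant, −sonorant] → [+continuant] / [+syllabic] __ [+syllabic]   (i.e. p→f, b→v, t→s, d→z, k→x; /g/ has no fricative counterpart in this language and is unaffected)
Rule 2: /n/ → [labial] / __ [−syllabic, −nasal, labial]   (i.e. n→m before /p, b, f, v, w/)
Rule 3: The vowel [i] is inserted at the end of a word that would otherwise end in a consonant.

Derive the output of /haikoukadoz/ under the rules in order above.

haixouxazozi

Rule 1 (intervocalic spirantization): /k/ is a stop between vowels /i/ and /o/, so it spirantizes to the fricative [x]. /k/ is a stop between vowels /u/ and /a/, so it spirantizes to the fricative [x]. /d/ is a stop between vowels /a/ and /o/, so it spirantizes to the fricative [z]. /haikoukadoz/ → haixouxazoz.
Rule 2 (nasal place assimilation): no segment meets the environment; /haixouxazoz/ is unchanged.
Rule 3 (final i-epenthesis): the form ends in the consonant /z/, so [i] is inserted word-finally. /haixouxazoz/ → haixouxazozi.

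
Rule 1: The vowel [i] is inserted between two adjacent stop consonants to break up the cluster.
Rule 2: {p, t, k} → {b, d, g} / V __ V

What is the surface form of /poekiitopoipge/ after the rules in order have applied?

Rule 1 (stop-cluster i-epenthesis): /p/ and /g/ form a stop–stop cluster, so [i] is inserted between them. /poekiitopoipge/ → poekiitopoipige.
Rule 2 (intervocalic voicing): /k/ is a voiceless stop between vowels /e/ and /i/, so it voices to [g]. /t/ is a voiceless stop between vowels /i/ and /o/, so it voices to [d]. /p/ is a voiceless stop between vowels /o/ and /o/, so it voices to [b]. /p/ is a voiceless stop between vowels /i/ and /i/, so it voices to [b]. /poekiitopoipige/ → poegiidoboibige.

poegiidoboibige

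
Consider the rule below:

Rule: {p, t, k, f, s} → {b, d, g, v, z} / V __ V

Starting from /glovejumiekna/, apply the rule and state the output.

No segment of /glovejumiekna/ meets the structural description of the rule, so the form surfaces unchanged.

glovejumiekna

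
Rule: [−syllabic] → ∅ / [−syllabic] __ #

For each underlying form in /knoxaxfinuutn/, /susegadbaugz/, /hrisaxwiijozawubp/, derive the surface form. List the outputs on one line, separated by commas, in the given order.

knoxaxfinuut, susegadbaug, hrisaxwiijozawub

/knoxaxfinuutn/: /n/ is the second consonant of a word-final cluster /tn/, so it deletes. → [knoxaxfinuut].
/susegadbaugz/: /z/ is the second consonant of a word-final cluster /gz/, so it deletes. → [susegadbaug].
/hrisaxwiijozawubp/: /p/ is the second consonant of a word-final cluster /bp/, so it deletes. → [hrisaxwiijozawub].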